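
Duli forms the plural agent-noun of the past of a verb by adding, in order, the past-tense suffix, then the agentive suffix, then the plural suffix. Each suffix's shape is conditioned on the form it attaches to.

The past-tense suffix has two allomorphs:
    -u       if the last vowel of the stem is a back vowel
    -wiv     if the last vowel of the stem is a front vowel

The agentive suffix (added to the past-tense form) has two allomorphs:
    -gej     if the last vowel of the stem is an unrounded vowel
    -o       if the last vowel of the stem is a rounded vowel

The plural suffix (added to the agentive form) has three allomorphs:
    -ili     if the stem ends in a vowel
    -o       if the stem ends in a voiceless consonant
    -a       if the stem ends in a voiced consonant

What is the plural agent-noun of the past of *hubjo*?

The last vowel of *hubjo* is /o/, which is a back vowel, so the past-tense suffix is -u, giving *hubjou*.
The past-tense form *hubjou*: last vowel = /u/, a rounded vowel → -o → *hubjouo*.
Since the final sound of the agentive form *hubjouo* is /o/ (a vowel), it takes -ili, giving *hubjouoili*.

hubjouoili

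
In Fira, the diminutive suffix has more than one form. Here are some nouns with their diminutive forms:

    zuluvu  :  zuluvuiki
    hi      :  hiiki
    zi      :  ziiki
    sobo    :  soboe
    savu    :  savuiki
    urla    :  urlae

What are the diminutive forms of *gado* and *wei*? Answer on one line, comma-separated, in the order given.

The pattern is height harmony: -iki when the last vowel of the stem is a high vowel (*zuluvu*, *hi*, *zi*, *savu*); -e when the last vowel of the stem is a non-high vowel (*sobo*, *urla*).
The last vowel of *gado* is /o/, which is a non-high vowel, so the suffix is -e, giving *gadoe*.
Since the last vowel of *wei* is /i/ (a high vowel), it takes -iki, giving *weiiki*.

gadoe, weiiki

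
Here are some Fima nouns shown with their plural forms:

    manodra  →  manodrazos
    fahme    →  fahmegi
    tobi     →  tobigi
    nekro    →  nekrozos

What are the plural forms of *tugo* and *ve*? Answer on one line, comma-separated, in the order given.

The pattern is front/back vowel harmony: -gi when the last vowel of the stem is a front vowel (*fahme*, *tobi*); -zos when the last vowel of the stem is a back vowel (*manodra*, *nekro*).
*tugo* — last vowel /o/ (a back vowel) → -zos → *tugozos*.
The last vowel of *ve* is /e/, which is a front vowel, so the suffix is -gi, giving *vegi*.

tugozos, vegi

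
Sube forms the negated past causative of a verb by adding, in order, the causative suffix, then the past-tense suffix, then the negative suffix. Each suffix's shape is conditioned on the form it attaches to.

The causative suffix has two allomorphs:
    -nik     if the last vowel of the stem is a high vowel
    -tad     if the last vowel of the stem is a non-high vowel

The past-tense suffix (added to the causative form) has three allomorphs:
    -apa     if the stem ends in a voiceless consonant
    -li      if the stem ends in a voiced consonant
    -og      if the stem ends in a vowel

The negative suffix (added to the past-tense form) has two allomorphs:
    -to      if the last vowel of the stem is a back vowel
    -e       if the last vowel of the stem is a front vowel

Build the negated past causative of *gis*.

Since the last vowel of *gis* is /i/ (a high vowel), it takes -nik, giving *gisnik*.
The causative form *gisnik*: final sound = /k/, a voiceless consonant → -apa → *gisnikapa*.
Since the last vowel of the past-tense form *gisnikapa* is /a/ (a back vowel), it takes -to, giving *gisnikapato*.

gisnikapato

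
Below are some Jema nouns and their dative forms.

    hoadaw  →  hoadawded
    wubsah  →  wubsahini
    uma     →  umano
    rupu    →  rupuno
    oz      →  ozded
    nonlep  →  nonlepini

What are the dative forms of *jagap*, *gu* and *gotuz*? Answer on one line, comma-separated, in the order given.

Looking at the final sound of each stem: -ini when the stem ends in a voiceless consonant (*wubsah*, *nonlep*); -ded when the stem ends in a voiced consonant (*hoadaw*, *oz*); -no when the stem ends in a vowel (*uma*, *rupu*).
The final sound of *jagap* is /p/, which is a voiceless consonant, so the suffix is -ini, giving *jagapini*.
Since the final sound of *gu* is /u/ (a vowel), it takes -no, giving *guno*.
Since the final sound of *gotuz* is /z/ (a voiced consonant), it takes -ded, giving *gotuzded*.

jagapini, guno, gotuzded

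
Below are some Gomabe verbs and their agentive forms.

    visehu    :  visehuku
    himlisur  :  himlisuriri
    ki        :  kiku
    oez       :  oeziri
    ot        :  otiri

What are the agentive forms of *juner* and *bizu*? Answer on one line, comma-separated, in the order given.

The alternation tracks the final sound of the stem — -iri when the stem ends in a consonant (*himlisur*, *oez*, *ot*); -ku when the stem ends in a vowel (*visehu*, *ki*).
The final sound of *juner* is /r/, which is a consonant, so the suffix is -iri, giving *juneriri*.
*bizu*: final sound = /u/, a vowel → -ku → *bizuku*.

juneriri, bizuku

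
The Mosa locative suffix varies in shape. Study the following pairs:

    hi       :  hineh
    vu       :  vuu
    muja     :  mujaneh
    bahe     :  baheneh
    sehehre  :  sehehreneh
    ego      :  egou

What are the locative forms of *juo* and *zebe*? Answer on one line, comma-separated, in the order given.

juou, zebeneh

The suffix is conditioned by the last vowel: -u when the last vowel of the stem is a rounded vowel (*vu*, *ego*); -neh when the last vowel of the stem is an unrounded vowel (*hi*, *muja*, *bahe*, *sehehre*).
Since the last vowel of *juo* is /o/ (a rounded vowel), it takes -u, giving *juou*.
*zebe* — last vowel /e/ (an unrounded vowel) → -neh → *zebeneh*.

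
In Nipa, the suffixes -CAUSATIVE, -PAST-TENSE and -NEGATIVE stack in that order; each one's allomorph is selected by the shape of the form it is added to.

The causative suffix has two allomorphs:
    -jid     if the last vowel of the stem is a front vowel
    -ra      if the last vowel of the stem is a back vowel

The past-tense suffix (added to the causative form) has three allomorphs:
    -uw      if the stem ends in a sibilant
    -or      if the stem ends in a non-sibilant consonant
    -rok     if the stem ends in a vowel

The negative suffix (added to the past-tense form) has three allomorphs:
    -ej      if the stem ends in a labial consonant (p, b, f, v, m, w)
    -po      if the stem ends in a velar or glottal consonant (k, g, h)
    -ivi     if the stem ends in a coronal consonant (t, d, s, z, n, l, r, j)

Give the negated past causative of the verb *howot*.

*howot* — last vowel /o/ (a back vowel) → -ra → *howotra*.
The causative form *howotra* — final sound /a/ (a vowel) → -rok → *howotrarok*.
The past-tense form *howotrarok*: final consonant = /k/, velar/glottal → -po → *howotrarokpo*.

howotrarokpo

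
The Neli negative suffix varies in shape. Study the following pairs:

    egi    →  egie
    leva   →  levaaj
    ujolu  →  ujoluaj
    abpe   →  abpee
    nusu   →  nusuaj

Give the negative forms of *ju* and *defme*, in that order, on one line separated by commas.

juaj, defmee

The alternation tracks the last vowel of the stem — -e when the last vowel of the stem is a front vowel (*egi*, *abpe*); -aj when the last vowel of the stem is a back vowel (*leva*, *ujolu*, *nusu*).
*ju* — last vowel /u/ (a back vowel) → -aj → *juaj*.
Since the last vowel of *defme* is /e/ (a front vowel), it takes -e, giving *defmee*.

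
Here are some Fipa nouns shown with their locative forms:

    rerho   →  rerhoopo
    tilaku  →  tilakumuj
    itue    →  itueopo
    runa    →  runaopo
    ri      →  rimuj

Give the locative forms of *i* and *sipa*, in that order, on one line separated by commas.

Looking at the last vowel of each stem: -muj when the last vowel of the stem is a high vowel (*tilaku*, *ri*); -opo when the last vowel of the stem is a non-high vowel (*rerho*, *itue*, *runa*).
Since the last vowel of *i* is /i/ (a high vowel), it takes -muj, giving *imuj*.
Since the last vowel of *sipa* is /a/ (a non-high vowel), it takes -opo, giving *sipaopo*.

imuj, sipaopo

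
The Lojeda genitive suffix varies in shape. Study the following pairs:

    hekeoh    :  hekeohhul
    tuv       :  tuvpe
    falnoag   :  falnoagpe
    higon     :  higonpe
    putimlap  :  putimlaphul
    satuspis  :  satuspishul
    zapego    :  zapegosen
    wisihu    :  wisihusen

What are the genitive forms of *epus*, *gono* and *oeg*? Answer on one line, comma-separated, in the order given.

epushul, gonosen, oegpe

The suffix is conditioned by the final sound: -hul when the stem ends in a voiceless consonant (*hekeoh*, *putimlap*, *satuspis*); -pe when the stem ends in a voiced consonant (*tuv*, *falnoag*, *higon*); -sen when the stem ends in a vowel (*zapego*, *wisihu*).
*epus*: final sound = /s/, a voiceless consonant → -hul → *epushul*.
*gono* — final sound /o/ (a vowel) → -sen → *gonosen*.
The final sound of *oeg* is /g/, which is a voiced consonant, so the suffix is -pe, giving *oegpe*.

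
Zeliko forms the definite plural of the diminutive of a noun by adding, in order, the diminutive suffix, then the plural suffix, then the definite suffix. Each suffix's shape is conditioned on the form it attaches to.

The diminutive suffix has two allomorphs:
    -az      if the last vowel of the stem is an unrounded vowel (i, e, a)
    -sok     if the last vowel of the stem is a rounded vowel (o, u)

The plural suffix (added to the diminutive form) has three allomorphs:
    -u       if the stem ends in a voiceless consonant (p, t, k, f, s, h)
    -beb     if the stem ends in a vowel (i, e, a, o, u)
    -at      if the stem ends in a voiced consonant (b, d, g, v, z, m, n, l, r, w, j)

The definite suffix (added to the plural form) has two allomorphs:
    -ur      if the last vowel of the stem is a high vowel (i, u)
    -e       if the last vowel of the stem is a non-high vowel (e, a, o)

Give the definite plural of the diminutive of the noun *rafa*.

The last vowel of *rafa* is /a/, which is an unrounded vowel, so the diminutive suffix is -az, giving *rafaaz*.
The diminutive form *rafaaz* — final sound /z/ (a voiced consonant) → -at → *rafaazat*.
The last vowel of the plural form *rafaazat* is /a/, which is a non-high vowel, so the definite suffix is -e, giving *rafaazate*.

rafaazate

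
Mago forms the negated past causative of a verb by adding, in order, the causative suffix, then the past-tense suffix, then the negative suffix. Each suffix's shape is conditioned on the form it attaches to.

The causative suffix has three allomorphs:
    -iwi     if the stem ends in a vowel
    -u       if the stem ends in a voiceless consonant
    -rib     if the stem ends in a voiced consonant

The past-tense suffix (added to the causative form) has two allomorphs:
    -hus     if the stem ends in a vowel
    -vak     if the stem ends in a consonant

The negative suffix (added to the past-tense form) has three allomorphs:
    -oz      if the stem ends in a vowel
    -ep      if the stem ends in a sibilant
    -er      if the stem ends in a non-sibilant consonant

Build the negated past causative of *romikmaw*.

*romikmaw* — final sound /w/ (a voiced consonant) → -rib → *romikmawrib*.
Since the final sound of the causative form *romikmawrib* is /b/ (a consonant), it takes -vak, giving *romikmawribvak*.
Since the final sound of the past-tense form *romikmawribvak* is /k/ (a non-sibilant consonant), it takes -er, giving *romikmawribvaker*.

romikmawribvaker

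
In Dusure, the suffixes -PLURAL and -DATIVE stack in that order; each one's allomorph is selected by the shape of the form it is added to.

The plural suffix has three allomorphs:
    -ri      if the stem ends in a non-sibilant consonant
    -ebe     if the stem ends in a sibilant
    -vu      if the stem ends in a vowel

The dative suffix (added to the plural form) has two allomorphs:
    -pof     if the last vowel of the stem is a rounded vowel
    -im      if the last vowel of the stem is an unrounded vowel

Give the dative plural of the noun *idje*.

idjevupof

*idje* — final sound /e/ (a vowel) → -vu → *idjevu*.
The last vowel of the plural form *idjevu* is /u/, which is a rounded vowel, so the dative suffix is -pof, giving *idjevupof*.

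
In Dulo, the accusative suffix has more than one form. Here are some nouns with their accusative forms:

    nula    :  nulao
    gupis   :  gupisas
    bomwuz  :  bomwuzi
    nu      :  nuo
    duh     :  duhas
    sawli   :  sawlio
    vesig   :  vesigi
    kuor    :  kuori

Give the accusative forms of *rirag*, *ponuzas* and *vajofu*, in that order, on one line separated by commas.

riragi, ponuzasas, vajofuo

The suffix is conditioned by the final sound: -as when the stem ends in a voiceless consonant (*gupis*, *duh*); -i when the stem ends in a voiced consonant (*bomwuz*, *vesig*, *kuor*); -o when the stem ends in a vowel (*nula*, *nu*, *sawli*).
The final sound of *rirag* is /g/, which is a voiced consonant, so the suffix is -i, giving *riragi*.
Since the final sound of *ponuzas* is /s/ (a voiceless consonant), it takes -as, giving *ponuzasas*.
The final sound of *vajofu* is /u/, which is a vowel, so the suffix is -o, giving *vajofuo*.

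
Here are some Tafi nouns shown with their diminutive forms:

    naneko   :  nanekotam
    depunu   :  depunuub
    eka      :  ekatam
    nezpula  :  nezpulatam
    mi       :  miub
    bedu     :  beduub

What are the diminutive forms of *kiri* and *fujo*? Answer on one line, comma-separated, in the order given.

kiriub, fujotam

The alternation tracks the last vowel of the stem — -ub when the last vowel of the stem is a high vowel (*depunu*, *mi*, *bedu*); -tam when the last vowel of the stem is a non-high vowel (*naneko*, *eka*, *nezpula*).
Since the last vowel of *kiri* is /i/ (a high vowel), it takes -ub, giving *kiriub*.
The last vowel of *fujo* is /o/, which is a non-high vowel, so the suffix is -tam, giving *fujotam*.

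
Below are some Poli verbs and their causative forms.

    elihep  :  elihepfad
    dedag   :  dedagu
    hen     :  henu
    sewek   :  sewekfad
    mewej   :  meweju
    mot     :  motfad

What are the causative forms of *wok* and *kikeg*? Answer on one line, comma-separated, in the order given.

wokfad, kikegu

The alternation tracks the final consonant of the stem — -fad when the stem ends in a voiceless consonant (*elihep*, *sewek*, *mot*); -u when the stem ends in a voiced consonant (*dedag*, *hen*, *mewej*).
Since the final consonant of *wok* is /k/ (voiceless), it takes -fad, giving *wokfad*.
The final consonant of *kikeg* is /g/, which is voiced, so the suffix is -u, giving *kikegu*.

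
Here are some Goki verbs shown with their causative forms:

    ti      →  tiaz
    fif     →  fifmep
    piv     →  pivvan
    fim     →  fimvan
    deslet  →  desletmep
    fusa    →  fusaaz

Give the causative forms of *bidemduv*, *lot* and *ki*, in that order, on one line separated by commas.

The alternation tracks the final sound of the stem — -mep when the stem ends in a voiceless consonant (*fif*, *deslet*); -van when the stem ends in a voiced consonant (*piv*, *fim*); -az when the stem ends in a vowel (*ti*, *fusa*).
The final sound of *bidemduv* is /v/, which is a voiced consonant, so the suffix is -van, giving *bidemduvvan*.
*lot*: final sound = /t/, a voiceless consonant → -mep → *lotmep*.
The final sound of *ki* is /i/, which is a vowel, so the suffix is -az, giving *kiaz*.

bidemduvvan, lotmep, kiaz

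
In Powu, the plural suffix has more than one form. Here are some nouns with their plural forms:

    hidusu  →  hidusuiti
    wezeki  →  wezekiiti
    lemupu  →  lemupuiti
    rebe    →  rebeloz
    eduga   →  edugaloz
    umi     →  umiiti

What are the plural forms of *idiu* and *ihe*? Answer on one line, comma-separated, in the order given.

idiuiti, iheloz

The suffix is conditioned by the last vowel: -iti when the last vowel of the stem is a high vowel (*hidusu*, *wezeki*, *lemupu*, *umi*); -loz when the last vowel of the stem is a non-high vowel (*rebe*, *eduga*).
*idiu* — last vowel /u/ (a high vowel) → -iti → *idiuiti*.
Since the last vowel of *ihe* is /e/ (a non-high vowel), it takes -loz, giving *iheloz*.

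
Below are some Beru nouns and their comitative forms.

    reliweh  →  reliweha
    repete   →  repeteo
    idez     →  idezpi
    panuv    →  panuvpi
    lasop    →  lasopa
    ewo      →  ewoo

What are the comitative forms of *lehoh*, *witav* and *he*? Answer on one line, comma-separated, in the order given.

Looking at the final sound of each stem: -a when the stem ends in a voiceless consonant (*reliweh*, *lasop*); -pi when the stem ends in a voiced consonant (*idez*, *panuv*); -o when the stem ends in a vowel (*repete*, *ewo*).
Since the final sound of *lehoh* is /h/ (a voiceless consonant), it takes -a, giving *lehoha*.
The final sound of *witav* is /v/, which is a voiced consonant, so the suffix is -pi, giving *witavpi*.
*he* — final sound /e/ (a vowel) → -o → *heo*.

lehoha, witavpi, heo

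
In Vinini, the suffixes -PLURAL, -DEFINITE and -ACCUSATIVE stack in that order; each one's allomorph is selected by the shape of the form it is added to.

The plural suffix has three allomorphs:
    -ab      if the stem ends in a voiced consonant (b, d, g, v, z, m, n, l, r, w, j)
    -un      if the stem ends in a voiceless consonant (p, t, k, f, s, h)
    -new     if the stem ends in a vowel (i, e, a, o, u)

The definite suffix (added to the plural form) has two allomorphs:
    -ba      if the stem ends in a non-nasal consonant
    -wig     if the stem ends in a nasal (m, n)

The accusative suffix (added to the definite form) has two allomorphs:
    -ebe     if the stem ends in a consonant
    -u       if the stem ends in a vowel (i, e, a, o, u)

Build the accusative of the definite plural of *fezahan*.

Since the final sound of *fezahan* is /n/ (a voiced consonant), it takes -ab, giving *fezahanab*.
The final consonant of the plural form *fezahanab* is /b/, which is non-nasal, so the definite suffix is -ba, giving *fezahanabba*.
The final sound of the definite form *fezahanabba* is /a/, which is a vowel, so the accusative suffix is -u, giving *fezahanabbau*.

fezahanabbau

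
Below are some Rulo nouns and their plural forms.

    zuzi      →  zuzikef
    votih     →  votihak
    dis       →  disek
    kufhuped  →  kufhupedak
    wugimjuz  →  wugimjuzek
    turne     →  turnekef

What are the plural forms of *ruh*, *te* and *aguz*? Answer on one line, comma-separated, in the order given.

The pattern is sibilance of the final sound: -ek when the stem ends in a sibilant (*dis*, *wugimjuz*); -ak when the stem ends in a non-sibilant consonant (*votih*, *kufhuped*); -kef when the stem ends in a vowel (*zuzi*, *turne*).
*ruh* — final sound /h/ (a non-sibilant consonant) → -ak → *ruhak*.
Since the final sound of *te* is /e/ (a vowel), it takes -kef, giving *tekef*.
Since the final sound of *aguz* is /z/ (a sibilant), it takes -ek, giving *aguzek*.

ruhak, tekef, aguzek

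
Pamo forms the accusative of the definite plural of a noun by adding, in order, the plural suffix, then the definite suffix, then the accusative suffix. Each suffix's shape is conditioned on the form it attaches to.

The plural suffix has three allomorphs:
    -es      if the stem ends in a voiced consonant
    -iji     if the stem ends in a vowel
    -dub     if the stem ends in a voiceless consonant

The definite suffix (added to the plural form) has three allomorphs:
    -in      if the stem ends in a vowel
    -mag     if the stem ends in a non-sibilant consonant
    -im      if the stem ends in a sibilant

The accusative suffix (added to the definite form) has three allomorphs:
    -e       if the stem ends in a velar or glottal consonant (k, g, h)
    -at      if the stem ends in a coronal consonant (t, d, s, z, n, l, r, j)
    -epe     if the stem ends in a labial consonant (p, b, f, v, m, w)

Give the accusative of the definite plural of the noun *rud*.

*rud* — final sound /d/ (a voiced consonant) → -es → *rudes*.
The final sound of the plural form *rudes* is /s/, which is a sibilant, so the definite suffix is -im, giving *rudesim*.
The final consonant of the definite form *rudesim* is /m/, which is labial, so the accusative suffix is -epe, giving *rudesimepe*.

rudesimepe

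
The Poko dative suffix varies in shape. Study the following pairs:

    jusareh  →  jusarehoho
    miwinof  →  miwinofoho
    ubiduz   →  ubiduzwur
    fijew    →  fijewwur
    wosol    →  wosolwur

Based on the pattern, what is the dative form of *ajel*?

The suffix is conditioned by the final consonant: -oho when the stem ends in a voiceless consonant (*jusareh*, *miwinof*); -wur when the stem ends in a voiced consonant (*ubiduz*, *fijew*, *wosol*).
*ajel* — final consonant /l/ (voiced) → -wur → *ajelwur*.

ajelwur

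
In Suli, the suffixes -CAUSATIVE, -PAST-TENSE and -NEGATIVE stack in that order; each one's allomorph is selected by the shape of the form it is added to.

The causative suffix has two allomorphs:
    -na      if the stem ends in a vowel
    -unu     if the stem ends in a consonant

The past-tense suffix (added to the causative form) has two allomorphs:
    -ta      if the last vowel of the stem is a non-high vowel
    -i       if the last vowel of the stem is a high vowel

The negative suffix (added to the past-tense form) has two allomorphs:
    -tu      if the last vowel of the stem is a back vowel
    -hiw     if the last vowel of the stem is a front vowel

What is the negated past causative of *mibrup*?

mibrupunuihiw

*mibrup* — final sound /p/ (a consonant) → -unu → *mibrupunu*.
Since the last vowel of the causative form *mibrupunu* is /u/ (a high vowel), it takes -i, giving *mibrupunui*.
Since the last vowel of the past-tense form *mibrupunui* is /i/ (a front vowel), it takes -hiw, giving *mibrupunuihiw*.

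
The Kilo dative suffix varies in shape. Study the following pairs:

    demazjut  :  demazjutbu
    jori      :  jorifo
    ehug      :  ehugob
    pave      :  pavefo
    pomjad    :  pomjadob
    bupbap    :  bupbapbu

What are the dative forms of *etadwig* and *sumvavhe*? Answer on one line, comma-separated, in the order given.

The pattern is voicing of the final sound: -bu when the stem ends in a voiceless consonant (*demazjut*, *bupbap*); -ob when the stem ends in a voiced consonant (*ehug*, *pomjad*); -fo when the stem ends in a vowel (*jori*, *pave*).
Since the final sound of *etadwig* is /g/ (a voiced consonant), it takes -ob, giving *etadwigob*.
*sumvavhe*: final sound = /e/, a vowel → -fo → *sumvavhefo*.

etadwigob, sumvavhefo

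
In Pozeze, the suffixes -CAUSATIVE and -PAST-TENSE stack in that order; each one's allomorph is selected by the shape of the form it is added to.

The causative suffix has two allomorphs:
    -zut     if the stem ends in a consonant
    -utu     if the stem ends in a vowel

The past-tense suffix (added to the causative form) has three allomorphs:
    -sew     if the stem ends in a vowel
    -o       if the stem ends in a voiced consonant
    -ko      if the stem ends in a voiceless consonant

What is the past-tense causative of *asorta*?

asortautusew

The final sound of *asorta* is /a/, which is a vowel, so the causative suffix is -utu, giving *asortautu*.
The causative form *asortautu* — final sound /u/ (a vowel) → -sew → *asortautusew*.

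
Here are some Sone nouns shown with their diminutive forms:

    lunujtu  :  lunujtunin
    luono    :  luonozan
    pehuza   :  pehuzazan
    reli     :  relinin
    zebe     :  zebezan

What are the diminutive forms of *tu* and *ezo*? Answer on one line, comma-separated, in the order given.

The alternation tracks the last vowel of the stem — -nin when the last vowel of the stem is a high vowel (*lunujtu*, *reli*); -zan when the last vowel of the stem is a non-high vowel (*luono*, *pehuza*, *zebe*).
*tu* — last vowel /u/ (a high vowel) → -nin → *tunin*.
Since the last vowel of *ezo* is /o/ (a non-high vowel), it takes -zan, giving *ezozan*.

tunin, ezozan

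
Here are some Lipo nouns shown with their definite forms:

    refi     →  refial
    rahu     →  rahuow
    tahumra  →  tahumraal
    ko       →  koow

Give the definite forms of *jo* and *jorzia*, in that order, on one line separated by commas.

The suffix is conditioned by the last vowel: -ow when the last vowel of the stem is a rounded vowel (*rahu*, *ko*); -al when the last vowel of the stem is an unrounded vowel (*refi*, *tahumra*).
*jo* — last vowel /o/ (a rounded vowel) → -ow → *joow*.
Since the last vowel of *jorzia* is /a/ (an unrounded vowel), it takes -al, giving *jorziaal*.

joow, jorziaal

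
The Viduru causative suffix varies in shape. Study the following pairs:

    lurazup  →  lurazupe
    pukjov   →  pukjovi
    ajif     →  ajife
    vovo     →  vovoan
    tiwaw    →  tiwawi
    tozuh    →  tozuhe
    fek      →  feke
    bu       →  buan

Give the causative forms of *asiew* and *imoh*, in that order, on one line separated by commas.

asiewi, imohe

Looking at the final sound of each stem: -e when the stem ends in a voiceless consonant (*lurazup*, *ajif*, *tozuh*, *fek*); -i when the stem ends in a voiced consonant (*pukjov*, *tiwaw*); -an when the stem ends in a vowel (*vovo*, *bu*).
Since the final sound of *asiew* is /w/ (a voiced consonant), it takes -i, giving *asiewi*.
*imoh*: final sound = /h/, a voiceless consonant → -e → *imohe*.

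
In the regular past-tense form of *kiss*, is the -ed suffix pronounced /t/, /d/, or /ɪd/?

The stem *kiss* ends in a voiceless consonant other than /t/.
The -ed suffix is realized as /ɪd/ after /t, d/; as /t/ after other voiceless consonants; and as /d/ after other voiced sounds.
So -ed on *kiss* is pronounced /t/.

/t/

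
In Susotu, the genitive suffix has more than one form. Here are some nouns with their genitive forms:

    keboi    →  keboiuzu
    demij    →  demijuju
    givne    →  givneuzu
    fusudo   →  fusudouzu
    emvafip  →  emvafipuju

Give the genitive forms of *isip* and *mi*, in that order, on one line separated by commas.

The pattern is consonant vs. vowel: -uju when the stem ends in a consonant (*demij*, *emvafip*); -uzu when the stem ends in a vowel (*keboi*, *givne*, *fusudo*).
*isip*: final sound = /p/, a consonant → -uju → *isipuju*.
*mi* — final sound /i/ (a vowel) → -uzu → *miuzu*.

isipuju, miuzu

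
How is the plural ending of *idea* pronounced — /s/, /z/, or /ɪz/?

The stem *idea* ends in a voiced non-sibilant sound.
The plural suffix surfaces as /ɪz/ after sibilants, /s/ after other voiceless consonants, and /z/ after other voiced sounds.
So the plural -s on *idea* is pronounced /z/.

/z/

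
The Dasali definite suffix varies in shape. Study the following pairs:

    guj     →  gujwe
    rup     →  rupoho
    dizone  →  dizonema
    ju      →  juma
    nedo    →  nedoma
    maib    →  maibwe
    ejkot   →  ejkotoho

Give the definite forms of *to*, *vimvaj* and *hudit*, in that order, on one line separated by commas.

The suffix is conditioned by the final sound: -oho when the stem ends in a voiceless consonant (*rup*, *ejkot*); -we when the stem ends in a voiced consonant (*guj*, *maib*); -ma when the stem ends in a vowel (*dizone*, *ju*, *nedo*).
The final sound of *to* is /o/, which is a vowel, so the suffix is -ma, giving *toma*.
*vimvaj*: final sound = /j/, a voiced consonant → -we → *vimvajwe*.
*hudit* — final sound /t/ (a voiceless consonant) → -oho → *huditoho*.

toma, vimvajwe, huditoho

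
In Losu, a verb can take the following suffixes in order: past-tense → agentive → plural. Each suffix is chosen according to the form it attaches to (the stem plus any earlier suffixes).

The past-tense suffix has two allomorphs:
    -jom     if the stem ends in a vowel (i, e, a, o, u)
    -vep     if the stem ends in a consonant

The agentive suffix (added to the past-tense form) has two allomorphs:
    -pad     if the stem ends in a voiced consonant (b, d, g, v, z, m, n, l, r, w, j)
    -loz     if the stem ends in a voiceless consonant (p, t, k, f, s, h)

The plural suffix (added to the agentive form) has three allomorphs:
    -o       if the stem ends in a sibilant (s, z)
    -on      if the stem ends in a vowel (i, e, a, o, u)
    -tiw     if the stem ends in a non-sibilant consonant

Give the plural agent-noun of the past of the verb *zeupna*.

zeupnajompadtiw

The final sound of *zeupna* is /a/, which is a vowel, so the past-tense suffix is -jom, giving *zeupnajom*.
The final consonant of the past-tense form *zeupnajom* is /m/, which is voiced, so the agentive suffix is -pad, giving *zeupnajompad*.
The agentive form *zeupnajompad*: final sound = /d/, a non-sibilant consonant → -tiw → *zeupnajompadtiw*.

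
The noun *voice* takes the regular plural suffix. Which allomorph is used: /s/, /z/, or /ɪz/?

The stem *voice* ends in a sibilant (/s, z, ʃ, ʒ, tʃ, dʒ/).
The plural suffix surfaces as /ɪz/ after sibilants, /s/ after other voiceless consonants, and /z/ after other voiced sounds.
So the plural -s on *voice* is pronounced /ɪz/.

/ɪz/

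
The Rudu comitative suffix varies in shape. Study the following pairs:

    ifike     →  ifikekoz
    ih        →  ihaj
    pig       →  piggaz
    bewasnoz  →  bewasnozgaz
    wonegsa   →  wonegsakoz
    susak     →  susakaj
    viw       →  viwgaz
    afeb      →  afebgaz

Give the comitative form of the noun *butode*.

butodekoz

Looking at the final sound of each stem: -aj when the stem ends in a voiceless consonant (*ih*, *susak*); -gaz when the stem ends in a voiced consonant (*pig*, *bewasnoz*, *viw*, *afeb*); -koz when the stem ends in a vowel (*ifike*, *wonegsa*).
*butode* — final sound /e/ (a vowel) → -koz → *butodekoz*.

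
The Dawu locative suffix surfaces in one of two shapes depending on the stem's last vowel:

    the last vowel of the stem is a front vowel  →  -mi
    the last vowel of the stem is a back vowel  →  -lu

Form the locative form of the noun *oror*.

*oror*: last vowel = /o/, a back vowel → -lu → *ororlu*.

ororlu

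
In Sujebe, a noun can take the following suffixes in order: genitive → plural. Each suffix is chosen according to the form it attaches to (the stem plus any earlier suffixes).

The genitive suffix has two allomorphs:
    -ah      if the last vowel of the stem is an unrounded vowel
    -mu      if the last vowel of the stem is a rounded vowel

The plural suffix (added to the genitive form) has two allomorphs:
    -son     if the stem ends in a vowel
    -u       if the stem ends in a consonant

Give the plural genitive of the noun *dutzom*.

*dutzom* — last vowel /o/ (a rounded vowel) → -mu → *dutzommu*.
The genitive form *dutzommu*: final sound = /u/, a vowel → -son → *dutzommuson*.

dutzommuson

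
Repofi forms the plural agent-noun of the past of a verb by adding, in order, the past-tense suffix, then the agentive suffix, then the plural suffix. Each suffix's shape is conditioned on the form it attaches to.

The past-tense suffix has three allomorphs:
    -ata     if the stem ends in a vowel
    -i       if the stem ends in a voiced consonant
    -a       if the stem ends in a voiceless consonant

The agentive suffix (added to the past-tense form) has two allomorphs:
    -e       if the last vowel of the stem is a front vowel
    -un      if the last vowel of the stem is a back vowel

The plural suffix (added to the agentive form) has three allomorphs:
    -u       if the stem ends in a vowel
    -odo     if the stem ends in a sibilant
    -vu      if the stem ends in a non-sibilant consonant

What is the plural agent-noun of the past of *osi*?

osiataunvu

Since the final sound of *osi* is /i/ (a vowel), it takes -ata, giving *osiata*.
Since the last vowel of the past-tense form *osiata* is /a/ (a back vowel), it takes -un, giving *osiataun*.
The final sound of the agentive form *osiataun* is /n/, which is a non-sibilant consonant, so the plural suffix is -vu, giving *osiataunvu*.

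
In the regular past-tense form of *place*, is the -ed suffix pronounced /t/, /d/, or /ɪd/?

/t/

The stem *place* ends in a voiceless consonant other than /t/.
The -ed suffix is realized as /ɪd/ after /t, d/; as /t/ after other voiceless consonants; and as /d/ after other voiced sounds.
So -ed on *place* is pronounced /t/.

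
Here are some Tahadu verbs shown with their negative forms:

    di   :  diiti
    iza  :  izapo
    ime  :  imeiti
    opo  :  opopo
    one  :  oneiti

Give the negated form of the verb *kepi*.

Looking at the last vowel of each stem: -iti when the last vowel of the stem is a front vowel (*di*, *ime*, *one*); -po when the last vowel of the stem is a back vowel (*iza*, *opo*).
Since the last vowel of *kepi* is /i/ (a front vowel), it takes -iti, giving *kepiiti*.

kepiiti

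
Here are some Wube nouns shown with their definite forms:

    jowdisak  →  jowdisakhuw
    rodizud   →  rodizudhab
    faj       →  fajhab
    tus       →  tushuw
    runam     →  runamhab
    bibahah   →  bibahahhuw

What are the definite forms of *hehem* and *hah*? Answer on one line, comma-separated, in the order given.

hehemhab, hahhuw

The pattern is voicing of the final consonant: -huw when the stem ends in a voiceless consonant (*jowdisak*, *tus*, *bibahah*); -hab when the stem ends in a voiced consonant (*rodizud*, *faj*, *runam*).
The final consonant of *hehem* is /m/, which is voiced, so the suffix is -hab, giving *hehemhab*.
Since the final consonant of *hah* is /h/ (voiceless), it takes -huw, giving *hahhuw*.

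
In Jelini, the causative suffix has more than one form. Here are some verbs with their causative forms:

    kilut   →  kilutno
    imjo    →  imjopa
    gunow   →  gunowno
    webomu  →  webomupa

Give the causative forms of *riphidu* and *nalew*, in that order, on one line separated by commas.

riphidupa, nalewno

The alternation tracks the final sound of the stem — -no when the stem ends in a consonant (*kilut*, *gunow*); -pa when the stem ends in a vowel (*imjo*, *webomu*).
Since the final sound of *riphidu* is /u/ (a vowel), it takes -pa, giving *riphidupa*.
Since the final sound of *nalew* is /w/ (a consonant), it takes -no, giving *nalewno*.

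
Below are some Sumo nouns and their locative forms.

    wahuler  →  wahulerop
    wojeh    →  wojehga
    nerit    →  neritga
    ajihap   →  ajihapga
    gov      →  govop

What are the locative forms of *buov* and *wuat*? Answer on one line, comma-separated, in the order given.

The alternation tracks the final consonant of the stem — -ga when the stem ends in a voiceless consonant (*wojeh*, *nerit*, *ajihap*); -op when the stem ends in a voiced consonant (*wahuler*, *gov*).
The final consonant of *buov* is /v/, which is voiced, so the suffix is -op, giving *buovop*.
*wuat*: final consonant = /t/, voiceless → -ga → *wuatga*.

buovop, wuatga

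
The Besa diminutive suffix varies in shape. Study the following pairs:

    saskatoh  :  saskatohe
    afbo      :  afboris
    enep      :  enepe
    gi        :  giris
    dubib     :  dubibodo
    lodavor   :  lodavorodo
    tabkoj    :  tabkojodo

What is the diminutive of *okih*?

The alternation tracks the final sound of the stem — -e when the stem ends in a voiceless consonant (*saskatoh*, *enep*); -odo when the stem ends in a voiced consonant (*dubib*, *lodavor*, *tabkoj*); -ris when the stem ends in a vowel (*afbo*, *gi*).
Since the final sound of *okih* is /h/ (a voiceless consonant), it takes -e, giving *okihe*.

okihe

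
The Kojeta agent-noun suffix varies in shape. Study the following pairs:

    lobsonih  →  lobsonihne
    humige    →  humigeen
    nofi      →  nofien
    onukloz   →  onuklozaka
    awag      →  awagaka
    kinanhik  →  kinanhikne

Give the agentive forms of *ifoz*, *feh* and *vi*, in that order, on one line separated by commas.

ifozaka, fehne, vien

Looking at the final sound of each stem: -ne when the stem ends in a voiceless consonant (*lobsonih*, *kinanhik*); -aka when the stem ends in a voiced consonant (*onukloz*, *awag*); -en when the stem ends in a vowel (*humige*, *nofi*).
Since the final sound of *ifoz* is /z/ (a voiced consonant), it takes -aka, giving *ifozaka*.
*feh* — final sound /h/ (a voiceless consonant) → -ne → *fehne*.
*vi* — final sound /i/ (a vowel) → -en → *vien*.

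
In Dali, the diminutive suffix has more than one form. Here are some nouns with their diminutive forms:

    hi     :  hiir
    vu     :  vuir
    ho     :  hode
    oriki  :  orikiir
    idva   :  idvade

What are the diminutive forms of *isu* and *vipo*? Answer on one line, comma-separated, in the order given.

The pattern is height harmony: -ir when the last vowel of the stem is a high vowel (*hi*, *vu*, *oriki*); -de when the last vowel of the stem is a non-high vowel (*ho*, *idva*).
The last vowel of *isu* is /u/, which is a high vowel, so the suffix is -ir, giving *isuir*.
*vipo*: last vowel = /o/, a non-high vowel → -de → *vipode*.

isuir, vipode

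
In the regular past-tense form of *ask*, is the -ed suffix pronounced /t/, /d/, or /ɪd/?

/t/

The stem *ask* ends in a voiceless consonant other than /t/.
The -ed suffix is realized as /ɪd/ after /t, d/; as /t/ after other voiceless consonants; and as /d/ after other voiced sounds.
So -ed on *ask* is pronounced /t/.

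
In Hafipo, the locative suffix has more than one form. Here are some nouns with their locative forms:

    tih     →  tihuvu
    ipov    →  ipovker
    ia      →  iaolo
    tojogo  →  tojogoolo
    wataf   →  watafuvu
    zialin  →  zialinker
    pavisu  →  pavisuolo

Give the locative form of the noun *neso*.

The pattern is voicing of the final sound: -uvu when the stem ends in a voiceless consonant (*tih*, *wataf*); -ker when the stem ends in a voiced consonant (*ipov*, *zialin*); -olo when the stem ends in a vowel (*ia*, *tojogo*, *pavisu*).
*neso* — final sound /o/ (a vowel) → -olo → *nesoolo*.

nesoolo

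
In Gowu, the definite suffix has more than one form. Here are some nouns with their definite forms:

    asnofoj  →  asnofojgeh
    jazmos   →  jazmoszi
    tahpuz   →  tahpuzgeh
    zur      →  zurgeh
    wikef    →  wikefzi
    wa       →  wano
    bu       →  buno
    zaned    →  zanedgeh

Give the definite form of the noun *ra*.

Looking at the final sound of each stem: -zi when the stem ends in a voiceless consonant (*jazmos*, *wikef*); -geh when the stem ends in a voiced consonant (*asnofoj*, *tahpuz*, *zur*, *zaned*); -no when the stem ends in a vowel (*wa*, *bu*).
*ra*: final sound = /a/, a vowel → -no → *rano*.

rano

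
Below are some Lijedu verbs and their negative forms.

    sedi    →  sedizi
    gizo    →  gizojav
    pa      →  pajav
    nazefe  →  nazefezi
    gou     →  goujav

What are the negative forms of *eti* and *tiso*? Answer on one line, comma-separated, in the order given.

The suffix is conditioned by the last vowel: -zi when the last vowel of the stem is a front vowel (*sedi*, *nazefe*); -jav when the last vowel of the stem is a back vowel (*gizo*, *pa*, *gou*).
*eti*: last vowel = /i/, a front vowel → -zi → *etizi*.
*tiso* — last vowel /o/ (a back vowel) → -jav → *tisojav*.

etizi, tisojav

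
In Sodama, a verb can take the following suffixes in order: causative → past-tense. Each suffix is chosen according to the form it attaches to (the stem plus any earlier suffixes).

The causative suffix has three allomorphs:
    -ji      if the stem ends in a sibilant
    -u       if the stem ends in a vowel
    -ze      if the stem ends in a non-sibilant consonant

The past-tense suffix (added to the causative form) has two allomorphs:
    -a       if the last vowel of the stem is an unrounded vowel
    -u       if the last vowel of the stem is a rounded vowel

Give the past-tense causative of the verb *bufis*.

bufisjia

Since the final sound of *bufis* is /s/ (a sibilant), it takes -ji, giving *bufisji*.
The causative form *bufisji* — last vowel /i/ (an unrounded vowel) → -a → *bufisjia*.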